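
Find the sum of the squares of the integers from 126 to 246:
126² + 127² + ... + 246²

Use ∑_{k=1}^{n} k² = n(n+1)(2n+1)/6, then subtract the first 125 terms.
∑_{k=1}^{246} k² = 246×247×493/6 = 4992611
∑_{k=1}^{125} k² = 125×126×251/6 = 658875
∑_{k=126}^{246} k² = 4992611 - 658875 = 4333736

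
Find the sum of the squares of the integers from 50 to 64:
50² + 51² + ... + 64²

Use ∑_{k=1}^{n} k² = n(n+1)(2n+1)/6, then subtract the first 49 terms.
∑_{k=1}^{64} k² = 64×65×129/6 = 89440
∑_{k=1}^{49} k² = 49×50×99/6 = 40425
∑_{k=50}^{64} k² = 89440 - 40425 = 49015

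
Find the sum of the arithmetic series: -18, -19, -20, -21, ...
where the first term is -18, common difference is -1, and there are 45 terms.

Sₙ = n/2 × (first + last)
Last term = a + (n-1)d = -18 + (45-1)×(-1) = -62
S_45 = 45/2 × (-18 + (-62))
S_45 = 45/2 × (-80) = -1800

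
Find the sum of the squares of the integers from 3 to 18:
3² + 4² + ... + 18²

Use ∑_{k=1}^{n} k² = n(n+1)(2n+1)/6, then subtract the first 2 terms.
∑_{k=1}^{18} k² = 18×19×37/6 = 2109
∑_{k=1}^{2} k² = 2×3×5/6 = 5
∑_{k=3}^{18} k² = 2109 - 5 = 2104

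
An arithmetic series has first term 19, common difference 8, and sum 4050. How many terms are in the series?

Using S = n/2 × [2a + (n-1)d]
4050 = n/2 × [2(19) + (n-1)(8)]
4050 = n/2 × [38 + 8n - 8]
8100 = n × [30 + 8n]
8n² + (30)n - 8100 = 0
Discriminant: Δ = (30)² - 4(8)(-8100) = 900 + 259200 = 260100
√Δ = 510
n = [-(30) + √Δ] / (2·8) = (-30 + 510) / 16 = 480 / 16 = 30
(The negative root is discarded since n must be a positive integer.)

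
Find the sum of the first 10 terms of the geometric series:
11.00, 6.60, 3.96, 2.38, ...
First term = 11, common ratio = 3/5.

Sₙ = a(1 - rⁿ) / (1 - r)
S_10 = 11(1 - (3/5)^10) / (1 - (3/5))
S_10 = 11(1 - (59049/9765625)) / (2/5)
S_10 = 53386168/1953125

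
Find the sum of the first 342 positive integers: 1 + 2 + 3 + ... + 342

Formula: ∑k = n(n+1)/2
= 342×343/2
= 117306/2
= 58653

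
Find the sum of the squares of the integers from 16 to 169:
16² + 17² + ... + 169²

Use ∑_{k=1}^{n} k² = n(n+1)(2n+1)/6, then subtract the first 15 terms.
∑_{k=1}^{169} k² = 169×170×339/6 = 1623245
∑_{k=1}^{15} k² = 15×16×31/6 = 1240
∑_{k=16}^{169} k² = 1623245 - 1240 = 1622005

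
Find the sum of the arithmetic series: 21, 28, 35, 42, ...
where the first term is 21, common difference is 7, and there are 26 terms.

Sₙ = n/2 × (first + last)
Last term = a + (n-1)d = 21 + (26-1)×7 = 196
S_26 = 26/2 × (21 + 196)
S_26 = 26/2 × 217 = 2821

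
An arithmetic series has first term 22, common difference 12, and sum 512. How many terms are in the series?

Using S = n/2 × [2a + (n-1)d]
512 = n/2 × [2(22) + (n-1)(12)]
512 = n/2 × [44 + 12n - 12]
1024 = n × [32 + 12n]
12n² + (32)n - 1024 = 0
Discriminant: Δ = (32)² - 4(12)(-1024) = 1024 + 49152 = 50176
√Δ = 224
n = [-(32) + √Δ] / (2·12) = (-32 + 224) / 24 = 192 / 24 = 8
(The negative root is discarded since n must be a positive integer.)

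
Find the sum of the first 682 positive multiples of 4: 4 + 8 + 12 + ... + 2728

Factor out 4: = 4(1 + 2 + ... + 682) = 4 × n(n+1)/2
= 4 × 682×683/2
= 4 × 232903
= 931612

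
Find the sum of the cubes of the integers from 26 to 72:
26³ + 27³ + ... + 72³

Use ∑_{k=1}^{n} k³ = [n(n+1)/2]², then subtract the first 25 terms.
∑_{k=1}^{72} k³ = [72×73/2]² = 2628² = 6906384
∑_{k=1}^{25} k³ = [25×26/2]² = 325² = 105625
∑_{k=26}^{72} k³ = 6906384 - 105625 = 6800759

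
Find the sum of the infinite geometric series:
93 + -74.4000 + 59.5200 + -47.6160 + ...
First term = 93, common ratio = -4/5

For |r| < 1, S = a / (1 - r)
S = 93 / (1 - (-4/5))
S = 93 / (9/5)
S = 155/3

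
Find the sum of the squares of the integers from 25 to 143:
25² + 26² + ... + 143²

Use ∑_{k=1}^{n} k² = n(n+1)(2n+1)/6, then subtract the first 24 terms.
∑_{k=1}^{143} k² = 143×144×287/6 = 984984
∑_{k=1}^{24} k² = 24×25×49/6 = 4900
∑_{k=25}^{143} k² = 984984 - 4900 = 980084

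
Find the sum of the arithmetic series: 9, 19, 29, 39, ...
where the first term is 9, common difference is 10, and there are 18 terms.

Sₙ = n/2 × (first + last)
Last term = a + (n-1)d = 9 + (18-1)×10 = 179
S_18 = 18/2 × (9 + 179)
S_18 = 18/2 × 188 = 1692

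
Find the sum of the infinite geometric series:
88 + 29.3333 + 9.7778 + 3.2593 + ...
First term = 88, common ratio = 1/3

For |r| < 1, S = a / (1 - r)
S = 88 / (1 - (1/3))
S = 88 / (2/3)
S = 132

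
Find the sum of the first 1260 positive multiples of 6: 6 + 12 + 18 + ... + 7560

Factor out 6: = 6(1 + 2 + ... + 1260) = 6 × n(n+1)/2
= 6 × 1260×1261/2
= 6 × 794430
= 4766580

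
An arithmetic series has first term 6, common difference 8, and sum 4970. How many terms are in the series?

Using S = n/2 × [2a + (n-1)d]
4970 = n/2 × [2(6) + (n-1)(8)]
4970 = n/2 × [12 + 8n - 8]
9940 = n × [4 + 8n]
8n² + (4)n - 9940 = 0
Discriminant: Δ = (4)² - 4(8)(-9940) = 16 + 318080 = 318096
√Δ = 564
n = [-(4) + √Δ] / (2·8) = (-4 + 564) / 16 = 560 / 16 = 35
(The negative root is discarded since n must be a positive integer.)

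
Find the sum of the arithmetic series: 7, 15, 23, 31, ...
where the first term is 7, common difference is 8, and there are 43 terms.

Sₙ = n/2 × (first + last)
Last term = a + (n-1)d = 7 + (43-1)×8 = 343
S_43 = 43/2 × (7 + 343)
S_43 = 43/2 × 350 = 7525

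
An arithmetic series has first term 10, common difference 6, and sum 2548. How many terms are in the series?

Using S = n/2 × [2a + (n-1)d]
2548 = n/2 × [2(10) + (n-1)(6)]
2548 = n/2 × [20 + 6n - 6]
5096 = n × [14 + 6n]
6n² + (14)n - 5096 = 0
Discriminant: Δ = (14)² - 4(6)(-5096) = 196 + 122304 = 122500
√Δ = 350
n = [-(14) + √Δ] / (2·6) = (-14 + 350) / 12 = 336 / 12 = 28
(The negative root is discarded since n must be a positive integer.)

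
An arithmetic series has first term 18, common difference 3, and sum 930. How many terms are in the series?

Using S = n/2 × [2a + (n-1)d]
930 = n/2 × [2(18) + (n-1)(3)]
930 = n/2 × [36 + 3n - 3]
1860 = n × [33 + 3n]
3n² + (33)n - 1860 = 0
Discriminant: Δ = (33)² - 4(3)(-1860) = 1089 + 22320 = 23409
√Δ = 153
n = [-(33) + √Δ] / (2·3) = (-33 + 153) / 6 = 120 / 6 = 20
(The negative root is discarded since n must be a positive integer.)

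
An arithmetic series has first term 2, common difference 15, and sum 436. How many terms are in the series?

Using S = n/2 × [2a + (n-1)d]
436 = n/2 × [2(2) + (n-1)(15)]
436 = n/2 × [4 + 15n - 15]
872 = n × [-11 + 15n]
15n² + (-11)n - 872 = 0
Discriminant: Δ = (-11)² - 4(15)(-872) = 121 + 52320 = 52441
√Δ = 229
n = [-(-11) + √Δ] / (2·15) = (11 + 229) / 30 = 240 / 30 = 8
(The negative root is discarded since n must be a positive integer.)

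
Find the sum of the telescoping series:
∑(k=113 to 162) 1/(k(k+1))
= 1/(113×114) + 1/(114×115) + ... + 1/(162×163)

Partial fractions: 1/(k(k+1)) = 1/k - 1/(k+1)
The series telescopes:
= (1/113 - 1/114) + (1/114 - 1/115) + ... + (1/162 - 1/163)
= 1/113 - 1/163
= 50/18419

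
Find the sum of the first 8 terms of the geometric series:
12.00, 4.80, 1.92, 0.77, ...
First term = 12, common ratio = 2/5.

Sₙ = a(1 - rⁿ) / (1 - r)
S_8 = 12(1 - (2/5)^8) / (1 - (2/5))
S_8 = 12(1 - (256/390625)) / (3/5)
S_8 = 1561476/78125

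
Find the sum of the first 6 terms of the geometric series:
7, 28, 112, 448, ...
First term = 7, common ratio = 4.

Sₙ = a(1 - rⁿ) / (1 - r)
S_6 = 7(1 - 4^6) / (1 - 4)
S_6 = 7(1 - 4096) / (-3)
S_6 = 9555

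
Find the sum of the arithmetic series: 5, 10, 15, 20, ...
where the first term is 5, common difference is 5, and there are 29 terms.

Sₙ = n/2 × (first + last)
Last term = a + (n-1)d = 5 + (29-1)×5 = 145
S_29 = 29/2 × (5 + 145)
S_29 = 29/2 × 150 = 2175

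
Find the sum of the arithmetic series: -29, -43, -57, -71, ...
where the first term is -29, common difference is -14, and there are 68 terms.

Sₙ = n/2 × (first + last)
Last term = a + (n-1)d = -29 + (68-1)×(-14) = -967
S_68 = 68/2 × (-29 + (-967))
S_68 = 68/2 × (-996) = -33864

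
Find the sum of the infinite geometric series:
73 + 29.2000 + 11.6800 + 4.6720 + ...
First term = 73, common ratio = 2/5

For |r| < 1, S = a / (1 - r)
S = 73 / (1 - (2/5))
S = 73 / (3/5)
S = 365/3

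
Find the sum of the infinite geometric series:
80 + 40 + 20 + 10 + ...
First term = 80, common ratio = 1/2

For |r| < 1, S = a / (1 - r)
S = 80 / (1 - (1/2))
S = 80 / (1/2)
S = 160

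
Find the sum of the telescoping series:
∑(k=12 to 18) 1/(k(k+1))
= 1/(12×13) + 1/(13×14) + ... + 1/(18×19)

Partial fractions: 1/(k(k+1)) = 1/k - 1/(k+1)
The series telescopes:
= (1/12 - 1/13) + (1/13 - 1/14) + ... + (1/18 - 1/19)
= 1/12 - 1/19
= 7/228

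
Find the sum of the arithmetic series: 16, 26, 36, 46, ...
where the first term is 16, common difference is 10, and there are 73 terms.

Sₙ = n/2 × (first + last)
Last term = a + (n-1)d = 16 + (73-1)×10 = 736
S_73 = 73/2 × (16 + 736)
S_73 = 73/2 × 752 = 27448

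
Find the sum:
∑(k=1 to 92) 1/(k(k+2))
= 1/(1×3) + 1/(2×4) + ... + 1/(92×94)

Partial fractions: 1/(k(k+2)) = (1/2)[1/k - 1/(k+2)]
Telescoping leaves the first two and last two terms:
= (1/2)[1/1 + 1/2 - 1/93 - 1/94]
= 6463/8742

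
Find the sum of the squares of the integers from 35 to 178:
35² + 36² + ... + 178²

Use ∑_{k=1}^{n} k² = n(n+1)(2n+1)/6, then subtract the first 34 terms.
∑_{k=1}^{178} k² = 178×179×357/6 = 1895789
∑_{k=1}^{34} k² = 34×35×69/6 = 13685
∑_{k=35}^{178} k² = 1895789 - 13685 = 1882104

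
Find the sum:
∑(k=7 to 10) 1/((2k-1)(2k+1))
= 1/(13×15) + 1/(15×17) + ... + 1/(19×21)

Partial fractions: 1/((2k-1)(2k+1)) = (1/2)[1/(2k-1) - 1/(2k+1)]
The series telescopes:
= (1/2)[1/13 - 1/21]
= 4/273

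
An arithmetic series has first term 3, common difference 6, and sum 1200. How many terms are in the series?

Using S = n/2 × [2a + (n-1)d]
1200 = n/2 × [2(3) + (n-1)(6)]
1200 = n/2 × [6 + 6n - 6]
2400 = n × [0 + 6n]
6n² + (0)n - 2400 = 0
Discriminant: Δ = (0)² - 4(6)(-2400) = 0 + 57600 = 57600
√Δ = 240
n = [-(0) + √Δ] / (2·6) = (0 + 240) / 12 = 240 / 12 = 20
(The negative root is discarded since n must be a positive integer.)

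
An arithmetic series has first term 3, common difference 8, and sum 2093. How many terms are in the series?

Using S = n/2 × [2a + (n-1)d]
2093 = n/2 × [2(3) + (n-1)(8)]
2093 = n/2 × [6 + 8n - 8]
4186 = n × [-2 + 8n]
8n² + (-2)n - 4186 = 0
Discriminant: Δ = (-2)² - 4(8)(-4186) = 4 + 133952 = 133956
√Δ = 366
n = [-(-2) + √Δ] / (2·8) = (2 + 366) / 16 = 368 / 16 = 23
(The negative root is discarded since n must be a positive integer.)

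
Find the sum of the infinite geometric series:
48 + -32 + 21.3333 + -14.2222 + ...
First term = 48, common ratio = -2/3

For |r| < 1, S = a / (1 - r)
S = 48 / (1 - (-2/3))
S = 48 / (5/3)
S = 144/5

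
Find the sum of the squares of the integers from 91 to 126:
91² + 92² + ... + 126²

Use ∑_{k=1}^{n} k² = n(n+1)(2n+1)/6, then subtract the first 90 terms.
∑_{k=1}^{126} k² = 126×127×253/6 = 674751
∑_{k=1}^{90} k² = 90×91×181/6 = 247065
∑_{k=91}^{126} k² = 674751 - 247065 = 427686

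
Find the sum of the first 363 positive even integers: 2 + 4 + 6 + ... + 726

Sum of first n even numbers = n(n+1)
= 363×364
= 132132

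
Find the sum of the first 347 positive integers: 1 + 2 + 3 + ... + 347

Formula: ∑k = n(n+1)/2
= 347×348/2
= 120756/2
= 60378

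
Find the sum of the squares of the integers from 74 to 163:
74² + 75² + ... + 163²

Use ∑_{k=1}^{n} k² = n(n+1)(2n+1)/6, then subtract the first 73 terms.
∑_{k=1}^{163} k² = 163×164×327/6 = 1456894
∑_{k=1}^{73} k² = 73×74×147/6 = 132349
∑_{k=74}^{163} k² = 1456894 - 132349 = 1324545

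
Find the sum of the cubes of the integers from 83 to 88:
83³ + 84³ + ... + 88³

Use ∑_{k=1}^{n} k³ = [n(n+1)/2]², then subtract the first 82 terms.
∑_{k=1}^{88} k³ = [88×89/2]² = 3916² = 15335056
∑_{k=1}^{82} k³ = [82×83/2]² = 3403² = 11580409
∑_{k=83}^{88} k³ = 15335056 - 11580409 = 3754647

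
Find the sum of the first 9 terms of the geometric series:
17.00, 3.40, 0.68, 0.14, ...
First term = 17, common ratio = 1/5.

Sₙ = a(1 - rⁿ) / (1 - r)
S_9 = 17(1 - (1/5)^9) / (1 - (1/5))
S_9 = 17(1 - (1/1953125)) / (4/5)
S_9 = 8300777/390625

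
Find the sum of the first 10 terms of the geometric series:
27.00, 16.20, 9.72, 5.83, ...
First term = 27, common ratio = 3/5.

Sₙ = a(1 - rⁿ) / (1 - r)
S_10 = 27(1 - (3/5)^10) / (1 - (3/5))
S_10 = 27(1 - (59049/9765625)) / (2/5)
S_10 = 131038776/1953125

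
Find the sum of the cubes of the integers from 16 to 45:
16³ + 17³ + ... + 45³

Use ∑_{k=1}^{n} k³ = [n(n+1)/2]², then subtract the first 15 terms.
∑_{k=1}^{45} k³ = [45×46/2]² = 1035² = 1071225
∑_{k=1}^{15} k³ = [15×16/2]² = 120² = 14400
∑_{k=16}^{45} k³ = 1071225 - 14400 = 1056825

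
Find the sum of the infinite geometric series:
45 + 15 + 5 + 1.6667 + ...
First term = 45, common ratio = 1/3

For |r| < 1, S = a / (1 - r)
S = 45 / (1 - (1/3))
S = 45 / (2/3)
S = 135/2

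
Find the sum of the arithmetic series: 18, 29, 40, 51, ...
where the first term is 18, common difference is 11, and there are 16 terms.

Sₙ = n/2 × (first + last)
Last term = a + (n-1)d = 18 + (16-1)×11 = 183
S_16 = 16/2 × (18 + 183)
S_16 = 16/2 × 201 = 1608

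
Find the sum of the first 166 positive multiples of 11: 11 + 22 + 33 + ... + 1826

Factor out 11: = 11(1 + 2 + ... + 166) = 11 × n(n+1)/2
= 11 × 166×167/2
= 11 × 13861
= 152471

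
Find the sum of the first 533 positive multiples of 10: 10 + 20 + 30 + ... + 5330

Factor out 10: = 10(1 + 2 + ... + 533) = 10 × n(n+1)/2
= 10 × 533×534/2
= 10 × 142311
= 1423110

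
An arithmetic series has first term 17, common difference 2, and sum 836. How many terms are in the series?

Using S = n/2 × [2a + (n-1)d]
836 = n/2 × [2(17) + (n-1)(2)]
836 = n/2 × [34 + 2n - 2]
1672 = n × [32 + 2n]
2n² + (32)n - 1672 = 0
Discriminant: Δ = (32)² - 4(2)(-1672) = 1024 + 13376 = 14400
√Δ = 120
n = [-(32) + √Δ] / (2·2) = (-32 + 120) / 4 = 88 / 4 = 22
(The negative root is discarded since n must be a positive integer.)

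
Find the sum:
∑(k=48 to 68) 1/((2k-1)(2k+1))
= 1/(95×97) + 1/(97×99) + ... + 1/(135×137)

Partial fractions: 1/((2k-1)(2k+1)) = (1/2)[1/(2k-1) - 1/(2k+1)]
The series telescopes:
= (1/2)[1/95 - 1/137]
= 21/13015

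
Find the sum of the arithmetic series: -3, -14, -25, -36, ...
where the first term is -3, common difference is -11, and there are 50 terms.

Sₙ = n/2 × (first + last)
Last term = a + (n-1)d = -3 + (50-1)×(-11) = -542
S_50 = 50/2 × (-3 + (-542))
S_50 = 50/2 × (-545) = -13625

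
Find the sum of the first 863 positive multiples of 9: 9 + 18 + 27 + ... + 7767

Factor out 9: = 9(1 + 2 + ... + 863) = 9 × n(n+1)/2
= 9 × 863×864/2
= 9 × 372816
= 3355344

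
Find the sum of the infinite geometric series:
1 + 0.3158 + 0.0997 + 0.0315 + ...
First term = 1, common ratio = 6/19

For |r| < 1, S = a / (1 - r)
S = 1 / (1 - (6/19))
S = 1 / (13/19)
S = 19/13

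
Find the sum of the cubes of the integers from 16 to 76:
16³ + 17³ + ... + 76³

Use ∑_{k=1}^{n} k³ = [n(n+1)/2]², then subtract the first 15 terms.
∑_{k=1}^{76} k³ = [76×77/2]² = 2926² = 8561476
∑_{k=1}^{15} k³ = [15×16/2]² = 120² = 14400
∑_{k=16}^{76} k³ = 8561476 - 14400 = 8547076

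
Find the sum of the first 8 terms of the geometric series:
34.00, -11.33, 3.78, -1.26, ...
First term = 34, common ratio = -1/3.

Sₙ = a(1 - rⁿ) / (1 - r)
S_8 = 34(1 - (-1/3)^8) / (1 - (-1/3))
S_8 = 34(1 - (1/6561)) / (4/3)
S_8 = 55760/2187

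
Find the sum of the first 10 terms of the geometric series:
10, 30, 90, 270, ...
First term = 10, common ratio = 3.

Sₙ = a(1 - rⁿ) / (1 - r)
S_10 = 10(1 - 3^10) / (1 - 3)
S_10 = 10(1 - 59049) / (-2)
S_10 = 295240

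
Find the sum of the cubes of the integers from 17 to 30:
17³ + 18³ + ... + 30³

Use ∑_{k=1}^{n} k³ = [n(n+1)/2]², then subtract the first 16 terms.
∑_{k=1}^{30} k³ = [30×31/2]² = 465² = 216225
∑_{k=1}^{16} k³ = [16×17/2]² = 136² = 18496
∑_{k=17}^{30} k³ = 216225 - 18496 = 197729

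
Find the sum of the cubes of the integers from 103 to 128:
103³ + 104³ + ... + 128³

Use ∑_{k=1}^{n} k³ = [n(n+1)/2]², then subtract the first 102 terms.
∑_{k=1}^{128} k³ = [128×129/2]² = 8256² = 68161536
∑_{k=1}^{102} k³ = [102×103/2]² = 5253² = 27594009
∑_{k=103}^{128} k³ = 68161536 - 27594009 = 40567527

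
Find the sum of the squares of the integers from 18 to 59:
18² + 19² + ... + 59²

Use ∑_{k=1}^{n} k² = n(n+1)(2n+1)/6, then subtract the first 17 terms.
∑_{k=1}^{59} k² = 59×60×119/6 = 70210
∑_{k=1}^{17} k² = 17×18×35/6 = 1785
∑_{k=18}^{59} k² = 70210 - 1785 = 68425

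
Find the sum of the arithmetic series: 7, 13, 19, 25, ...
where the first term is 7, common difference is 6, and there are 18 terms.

Sₙ = n/2 × (first + last)
Last term = a + (n-1)d = 7 + (18-1)×6 = 109
S_18 = 18/2 × (7 + 109)
S_18 = 18/2 × 116 = 1044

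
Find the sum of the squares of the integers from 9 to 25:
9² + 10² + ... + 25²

Use ∑_{k=1}^{n} k² = n(n+1)(2n+1)/6, then subtract the first 8 terms.
∑_{k=1}^{25} k² = 25×26×51/6 = 5525
∑_{k=1}^{8} k² = 8×9×17/6 = 204
∑_{k=9}^{25} k² = 5525 - 204 = 5321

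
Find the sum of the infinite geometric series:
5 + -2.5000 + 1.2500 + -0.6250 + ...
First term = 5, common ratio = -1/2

For |r| < 1, S = a / (1 - r)
S = 5 / (1 - (-1/2))
S = 5 / (3/2)
S = 10/3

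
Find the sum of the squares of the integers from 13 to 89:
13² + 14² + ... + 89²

Use ∑_{k=1}^{n} k² = n(n+1)(2n+1)/6, then subtract the first 12 terms.
∑_{k=1}^{89} k² = 89×90×179/6 = 238965
∑_{k=1}^{12} k² = 12×13×25/6 = 650
∑_{k=13}^{89} k² = 238965 - 650 = 238315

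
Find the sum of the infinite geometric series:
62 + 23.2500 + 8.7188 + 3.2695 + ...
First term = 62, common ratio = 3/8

For |r| < 1, S = a / (1 - r)
S = 62 / (1 - (3/8))
S = 62 / (5/8)
S = 496/5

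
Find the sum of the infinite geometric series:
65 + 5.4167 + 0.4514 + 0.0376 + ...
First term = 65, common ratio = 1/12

For |r| < 1, S = a / (1 - r)
S = 65 / (1 - (1/12))
S = 65 / (11/12)
S = 780/11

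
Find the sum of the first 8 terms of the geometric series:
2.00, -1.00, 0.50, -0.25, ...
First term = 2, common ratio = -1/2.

Sₙ = a(1 - rⁿ) / (1 - r)
S_8 = 2(1 - (-1/2)^8) / (1 - (-1/2))
S_8 = 2(1 - (1/256)) / (3/2)
S_8 = 85/64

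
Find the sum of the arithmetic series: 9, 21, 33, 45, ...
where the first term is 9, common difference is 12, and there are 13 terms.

Sₙ = n/2 × (first + last)
Last term = a + (n-1)d = 9 + (13-1)×12 = 153
S_13 = 13/2 × (9 + 153)
S_13 = 13/2 × 162 = 1053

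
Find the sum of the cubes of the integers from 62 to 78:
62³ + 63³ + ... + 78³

Use ∑_{k=1}^{n} k³ = [n(n+1)/2]², then subtract the first 61 terms.
∑_{k=1}^{78} k³ = [78×79/2]² = 3081² = 9492561
∑_{k=1}^{61} k³ = [61×62/2]² = 1891² = 3575881
∑_{k=62}^{78} k³ = 9492561 - 3575881 = 5916680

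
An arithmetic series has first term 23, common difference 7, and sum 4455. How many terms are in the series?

Using S = n/2 × [2a + (n-1)d]
4455 = n/2 × [2(23) + (n-1)(7)]
4455 = n/2 × [46 + 7n - 7]
8910 = n × [39 + 7n]
7n² + (39)n - 8910 = 0
Discriminant: Δ = (39)² - 4(7)(-8910) = 1521 + 249480 = 251001
√Δ = 501
n = [-(39) + √Δ] / (2·7) = (-39 + 501) / 14 = 462 / 14 = 33
(The negative root is discarded since n must be a positive integer.)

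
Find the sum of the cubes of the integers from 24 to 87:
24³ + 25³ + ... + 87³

Use ∑_{k=1}^{n} k³ = [n(n+1)/2]², then subtract the first 23 terms.
∑_{k=1}^{87} k³ = [87×88/2]² = 3828² = 14653584
∑_{k=1}^{23} k³ = [23×24/2]² = 276² = 76176
∑_{k=24}^{87} k³ = 14653584 - 76176 = 14577408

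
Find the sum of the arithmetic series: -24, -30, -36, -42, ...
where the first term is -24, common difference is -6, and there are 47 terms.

Sₙ = n/2 × (first + last)
Last term = a + (n-1)d = -24 + (47-1)×(-6) = -300
S_47 = 47/2 × (-24 + (-300))
S_47 = 47/2 × (-324) = -7614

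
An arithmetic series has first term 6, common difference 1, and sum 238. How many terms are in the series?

Using S = n/2 × [2a + (n-1)d]
238 = n/2 × [2(6) + (n-1)(1)]
238 = n/2 × [12 + 1n - 1]
476 = n × [11 + 1n]
1n² + (11)n - 476 = 0
Discriminant: Δ = (11)² - 4(1)(-476) = 121 + 1904 = 2025
√Δ = 45
n = [-(11) + √Δ] / (2·1) = (-11 + 45) / 2 = 34 / 2 = 17
(The negative root is discarded since n must be a positive integer.)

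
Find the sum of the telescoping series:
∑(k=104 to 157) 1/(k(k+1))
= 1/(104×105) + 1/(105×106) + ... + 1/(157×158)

Partial fractions: 1/(k(k+1)) = 1/k - 1/(k+1)
The series telescopes:
= (1/104 - 1/105) + (1/105 - 1/106) + ... + (1/157 - 1/158)
= 1/104 - 1/158
= 27/8216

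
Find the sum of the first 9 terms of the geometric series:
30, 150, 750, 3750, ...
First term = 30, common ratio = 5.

Sₙ = a(1 - rⁿ) / (1 - r)
S_9 = 30(1 - 5^9) / (1 - 5)
S_9 = 30(1 - 1953125) / (-4)
S_9 = 14648430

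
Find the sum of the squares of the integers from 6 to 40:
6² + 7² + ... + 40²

Use ∑_{k=1}^{n} k² = n(n+1)(2n+1)/6, then subtract the first 5 terms.
∑_{k=1}^{40} k² = 40×41×81/6 = 22140
∑_{k=1}^{5} k² = 5×6×11/6 = 55
∑_{k=6}^{40} k² = 22140 - 55 = 22085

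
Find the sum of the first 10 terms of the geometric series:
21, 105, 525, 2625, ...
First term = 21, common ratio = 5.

Sₙ = a(1 - rⁿ) / (1 - r)
S_10 = 21(1 - 5^10) / (1 - 5)
S_10 = 21(1 - 9765625) / (-4)
S_10 = 51269526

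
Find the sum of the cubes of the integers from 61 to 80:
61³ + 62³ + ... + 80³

Use ∑_{k=1}^{n} k³ = [n(n+1)/2]², then subtract the first 60 terms.
∑_{k=1}^{80} k³ = [80×81/2]² = 3240² = 10497600
∑_{k=1}^{60} k³ = [60×61/2]² = 1830² = 3348900
∑_{k=61}^{80} k³ = 10497600 - 3348900 = 7148700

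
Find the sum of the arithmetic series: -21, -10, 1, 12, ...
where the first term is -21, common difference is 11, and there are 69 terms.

Sₙ = n/2 × (first + last)
Last term = a + (n-1)d = -21 + (69-1)×11 = 727
S_69 = 69/2 × (-21 + 727)
S_69 = 69/2 × 706 = 24357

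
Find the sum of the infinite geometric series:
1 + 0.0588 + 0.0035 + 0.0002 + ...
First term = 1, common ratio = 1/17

For |r| < 1, S = a / (1 - r)
S = 1 / (1 - (1/17))
S = 1 / (16/17)
S = 17/16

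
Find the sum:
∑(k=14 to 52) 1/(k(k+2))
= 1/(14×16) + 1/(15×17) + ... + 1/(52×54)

Partial fractions: 1/(k(k+2)) = (1/2)[1/k - 1/(k+2)]
Telescoping leaves the first two and last two terms:
= (1/2)[1/14 + 1/15 - 1/53 - 1/54]
= 2522/50085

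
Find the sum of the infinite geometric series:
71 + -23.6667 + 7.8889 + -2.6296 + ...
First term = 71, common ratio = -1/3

For |r| < 1, S = a / (1 - r)
S = 71 / (1 - (-1/3))
S = 71 / (4/3)
S = 213/4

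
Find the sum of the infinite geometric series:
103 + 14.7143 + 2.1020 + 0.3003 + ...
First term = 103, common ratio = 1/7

For |r| < 1, S = a / (1 - r)
S = 103 / (1 - (1/7))
S = 103 / (6/7)
S = 721/6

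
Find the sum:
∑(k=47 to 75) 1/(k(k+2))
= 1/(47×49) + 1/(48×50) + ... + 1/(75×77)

Partial fractions: 1/(k(k+2)) = (1/2)[1/k - 1/(k+2)]
Telescoping leaves the first two and last two terms:
= (1/2)[1/47 + 1/48 - 1/76 - 1/77]
= 52693/6601056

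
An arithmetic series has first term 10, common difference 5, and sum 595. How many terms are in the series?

Using S = n/2 × [2a + (n-1)d]
595 = n/2 × [2(10) + (n-1)(5)]
595 = n/2 × [20 + 5n - 5]
1190 = n × [15 + 5n]
5n² + (15)n - 1190 = 0
Discriminant: Δ = (15)² - 4(5)(-1190) = 225 + 23800 = 24025
√Δ = 155
n = [-(15) + √Δ] / (2·5) = (-15 + 155) / 10 = 140 / 10 = 14
(The negative root is discarded since n must be a positive integer.)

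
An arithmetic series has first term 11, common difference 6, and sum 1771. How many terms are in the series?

Using S = n/2 × [2a + (n-1)d]
1771 = n/2 × [2(11) + (n-1)(6)]
1771 = n/2 × [22 + 6n - 6]
3542 = n × [16 + 6n]
6n² + (16)n - 3542 = 0
Discriminant: Δ = (16)² - 4(6)(-3542) = 256 + 85008 = 85264
√Δ = 292
n = [-(16) + √Δ] / (2·6) = (-16 + 292) / 12 = 276 / 12 = 23
(The negative root is discarded since n must be a positive integer.)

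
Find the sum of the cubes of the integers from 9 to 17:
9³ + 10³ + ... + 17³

Use ∑_{k=1}^{n} k³ = [n(n+1)/2]², then subtract the first 8 terms.
∑_{k=1}^{17} k³ = [17×18/2]² = 153² = 23409
∑_{k=1}^{8} k³ = [8×9/2]² = 36² = 1296
∑_{k=9}^{17} k³ = 23409 - 1296 = 22113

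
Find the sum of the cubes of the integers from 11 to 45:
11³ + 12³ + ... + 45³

Use ∑_{k=1}^{n} k³ = [n(n+1)/2]², then subtract the first 10 terms.
∑_{k=1}^{45} k³ = [45×46/2]² = 1035² = 1071225
∑_{k=1}^{10} k³ = [10×11/2]² = 55² = 3025
∑_{k=11}^{45} k³ = 1071225 - 3025 = 1068200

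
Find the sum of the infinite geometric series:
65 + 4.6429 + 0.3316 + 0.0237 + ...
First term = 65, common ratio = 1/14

For |r| < 1, S = a / (1 - r)
S = 65 / (1 - (1/14))
S = 65 / (13/14)
S = 70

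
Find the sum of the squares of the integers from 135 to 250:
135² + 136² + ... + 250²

Use ∑_{k=1}^{n} k² = n(n+1)(2n+1)/6, then subtract the first 134 terms.
∑_{k=1}^{250} k² = 250×251×501/6 = 5239625
∑_{k=1}^{134} k² = 134×135×269/6 = 811035
∑_{k=135}^{250} k² = 5239625 - 811035 = 4428590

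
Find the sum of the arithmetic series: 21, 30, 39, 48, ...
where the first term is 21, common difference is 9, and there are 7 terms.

Sₙ = n/2 × (first + last)
Last term = a + (n-1)d = 21 + (7-1)×9 = 75
S_7 = 7/2 × (21 + 75)
S_7 = 7/2 × 96 = 336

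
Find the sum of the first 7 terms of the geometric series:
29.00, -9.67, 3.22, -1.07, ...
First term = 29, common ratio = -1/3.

Sₙ = a(1 - rⁿ) / (1 - r)
S_7 = 29(1 - (-1/3)^7) / (1 - (-1/3))
S_7 = 29(1 - (-1/2187)) / (4/3)
S_7 = 15863/729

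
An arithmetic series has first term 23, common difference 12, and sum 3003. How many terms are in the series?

Using S = n/2 × [2a + (n-1)d]
3003 = n/2 × [2(23) + (n-1)(12)]
3003 = n/2 × [46 + 12n - 12]
6006 = n × [34 + 12n]
12n² + (34)n - 6006 = 0
Discriminant: Δ = (34)² - 4(12)(-6006) = 1156 + 288288 = 289444
√Δ = 538
n = [-(34) + √Δ] / (2·12) = (-34 + 538) / 24 = 504 / 24 = 21
(The negative root is discarded since n must be a positive integer.)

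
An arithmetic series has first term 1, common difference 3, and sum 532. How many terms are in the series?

Using S = n/2 × [2a + (n-1)d]
532 = n/2 × [2(1) + (n-1)(3)]
532 = n/2 × [2 + 3n - 3]
1064 = n × [-1 + 3n]
3n² + (-1)n - 1064 = 0
Discriminant: Δ = (-1)² - 4(3)(-1064) = 1 + 12768 = 12769
√Δ = 113
n = [-(-1) + √Δ] / (2·3) = (1 + 113) / 6 = 114 / 6 = 19
(The negative root is discarded since n must be a positive integer.)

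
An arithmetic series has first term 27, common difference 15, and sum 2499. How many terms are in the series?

Using S = n/2 × [2a + (n-1)d]
2499 = n/2 × [2(27) + (n-1)(15)]
2499 = n/2 × [54 + 15n - 15]
4998 = n × [39 + 15n]
15n² + (39)n - 4998 = 0
Discriminant: Δ = (39)² - 4(15)(-4998) = 1521 + 299880 = 301401
√Δ = 549
n = [-(39) + √Δ] / (2·15) = (-39 + 549) / 30 = 510 / 30 = 17
(The negative root is discarded since n must be a positive integer.)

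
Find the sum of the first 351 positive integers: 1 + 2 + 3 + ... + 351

Formula: ∑k = n(n+1)/2
= 351×352/2
= 123552/2
= 61776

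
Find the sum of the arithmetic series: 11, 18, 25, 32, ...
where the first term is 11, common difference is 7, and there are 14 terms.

Sₙ = n/2 × (first + last)
Last term = a + (n-1)d = 11 + (14-1)×7 = 102
S_14 = 14/2 × (11 + 102)
S_14 = 14/2 × 113 = 791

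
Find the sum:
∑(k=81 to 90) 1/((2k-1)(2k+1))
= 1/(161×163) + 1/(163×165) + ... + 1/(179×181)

Partial fractions: 1/((2k-1)(2k+1)) = (1/2)[1/(2k-1) - 1/(2k+1)]
The series telescopes:
= (1/2)[1/161 - 1/181]
= 10/29141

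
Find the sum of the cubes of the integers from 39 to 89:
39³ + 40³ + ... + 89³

Use ∑_{k=1}^{n} k³ = [n(n+1)/2]², then subtract the first 38 terms.
∑_{k=1}^{89} k³ = [89×90/2]² = 4005² = 16040025
∑_{k=1}^{38} k³ = [38×39/2]² = 741² = 549081
∑_{k=39}^{89} k³ = 16040025 - 549081 = 15490944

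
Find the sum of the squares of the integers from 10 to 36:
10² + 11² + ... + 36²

Use ∑_{k=1}^{n} k² = n(n+1)(2n+1)/6, then subtract the first 9 terms.
∑_{k=1}^{36} k² = 36×37×73/6 = 16206
∑_{k=1}^{9} k² = 9×10×19/6 = 285
∑_{k=10}^{36} k² = 16206 - 285 = 15921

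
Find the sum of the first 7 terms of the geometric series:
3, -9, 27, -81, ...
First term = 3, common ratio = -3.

Sₙ = a(1 - rⁿ) / (1 - r)
S_7 = 3(1 - (-3)^7) / (1 - (-3))
S_7 = 3(1 - (-2187)) / (4)
S_7 = 1641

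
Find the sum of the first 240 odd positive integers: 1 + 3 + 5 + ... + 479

Sum of first n odd numbers = n²
= 240²
= 57600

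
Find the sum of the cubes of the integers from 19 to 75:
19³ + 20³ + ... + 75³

Use ∑_{k=1}^{n} k³ = [n(n+1)/2]², then subtract the first 18 terms.
∑_{k=1}^{75} k³ = [75×76/2]² = 2850² = 8122500
∑_{k=1}^{18} k³ = [18×19/2]² = 171² = 29241
∑_{k=19}^{75} k³ = 8122500 - 29241 = 8093259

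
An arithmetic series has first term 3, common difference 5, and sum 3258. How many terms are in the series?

Using S = n/2 × [2a + (n-1)d]
3258 = n/2 × [2(3) + (n-1)(5)]
3258 = n/2 × [6 + 5n - 5]
6516 = n × [1 + 5n]
5n² + (1)n - 6516 = 0
Discriminant: Δ = (1)² - 4(5)(-6516) = 1 + 130320 = 130321
√Δ = 361
n = [-(1) + √Δ] / (2·5) = (-1 + 361) / 10 = 360 / 10 = 36
(The negative root is discarded since n must be a positive integer.)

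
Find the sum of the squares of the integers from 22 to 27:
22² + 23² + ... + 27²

Use ∑_{k=1}^{n} k² = n(n+1)(2n+1)/6, then subtract the first 21 terms.
∑_{k=1}^{27} k² = 27×28×55/6 = 6930
∑_{k=1}^{21} k² = 21×22×43/6 = 3311
∑_{k=22}^{27} k² = 6930 - 3311 = 3619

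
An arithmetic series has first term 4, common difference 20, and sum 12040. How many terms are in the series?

Using S = n/2 × [2a + (n-1)d]
12040 = n/2 × [2(4) + (n-1)(20)]
12040 = n/2 × [8 + 20n - 20]
24080 = n × [-12 + 20n]
20n² + (-12)n - 24080 = 0
Discriminant: Δ = (-12)² - 4(20)(-24080) = 144 + 1926400 = 1926544
√Δ = 1388
n = [-(-12) + √Δ] / (2·20) = (12 + 1388) / 40 = 1400 / 40 = 35
(The negative root is discarded since n must be a positive integer.)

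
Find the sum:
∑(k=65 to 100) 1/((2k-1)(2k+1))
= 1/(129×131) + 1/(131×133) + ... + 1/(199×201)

Partial fractions: 1/((2k-1)(2k+1)) = (1/2)[1/(2k-1) - 1/(2k+1)]
The series telescopes:
= (1/2)[1/129 - 1/201]
= 4/2881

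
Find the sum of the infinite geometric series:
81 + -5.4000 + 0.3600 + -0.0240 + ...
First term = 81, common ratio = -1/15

For |r| < 1, S = a / (1 - r)
S = 81 / (1 - (-1/15))
S = 81 / (16/15)
S = 1215/16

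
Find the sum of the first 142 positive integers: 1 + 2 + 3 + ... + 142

Formula: ∑k = n(n+1)/2
= 142×143/2
= 20306/2
= 10153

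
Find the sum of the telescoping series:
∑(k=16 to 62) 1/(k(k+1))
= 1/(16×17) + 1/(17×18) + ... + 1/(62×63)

Partial fractions: 1/(k(k+1)) = 1/k - 1/(k+1)
The series telescopes:
= (1/16 - 1/17) + (1/17 - 1/18) + ... + (1/62 - 1/63)
= 1/16 - 1/63
= 47/1008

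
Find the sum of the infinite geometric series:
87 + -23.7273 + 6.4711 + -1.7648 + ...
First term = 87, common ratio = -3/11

For |r| < 1, S = a / (1 - r)
S = 87 / (1 - (-3/11))
S = 87 / (14/11)
S = 957/14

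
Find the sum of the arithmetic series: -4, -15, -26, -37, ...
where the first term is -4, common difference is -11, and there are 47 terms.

Sₙ = n/2 × (first + last)
Last term = a + (n-1)d = -4 + (47-1)×(-11) = -510
S_47 = 47/2 × (-4 + (-510))
S_47 = 47/2 × (-514) = -12079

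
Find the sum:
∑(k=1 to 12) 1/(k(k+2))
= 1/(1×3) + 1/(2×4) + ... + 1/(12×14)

Partial fractions: 1/(k(k+2)) = (1/2)[1/k - 1/(k+2)]
Telescoping leaves the first two and last two terms:
= (1/2)[1/1 + 1/2 - 1/13 - 1/14]
= 123/182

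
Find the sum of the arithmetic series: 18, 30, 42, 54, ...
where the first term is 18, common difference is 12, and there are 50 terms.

Sₙ = n/2 × (first + last)
Last term = a + (n-1)d = 18 + (50-1)×12 = 606
S_50 = 50/2 × (18 + 606)
S_50 = 50/2 × 624 = 15600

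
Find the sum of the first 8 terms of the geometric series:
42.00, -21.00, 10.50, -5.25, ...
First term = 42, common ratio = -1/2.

Sₙ = a(1 - rⁿ) / (1 - r)
S_8 = 42(1 - (-1/2)^8) / (1 - (-1/2))
S_8 = 42(1 - (1/256)) / (3/2)
S_8 = 1785/64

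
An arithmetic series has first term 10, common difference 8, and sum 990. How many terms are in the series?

Using S = n/2 × [2a + (n-1)d]
990 = n/2 × [2(10) + (n-1)(8)]
990 = n/2 × [20 + 8n - 8]
1980 = n × [12 + 8n]
8n² + (12)n - 1980 = 0
Discriminant: Δ = (12)² - 4(8)(-1980) = 144 + 63360 = 63504
√Δ = 252
n = [-(12) + √Δ] / (2·8) = (-12 + 252) / 16 = 240 / 16 = 15
(The negative root is discarded since n must be a positive integer.)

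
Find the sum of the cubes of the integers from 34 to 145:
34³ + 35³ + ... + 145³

Use ∑_{k=1}^{n} k³ = [n(n+1)/2]², then subtract the first 33 terms.
∑_{k=1}^{145} k³ = [145×146/2]² = 10585² = 112042225
∑_{k=1}^{33} k³ = [33×34/2]² = 561² = 314721
∑_{k=34}^{145} k³ = 112042225 - 314721 = 111727504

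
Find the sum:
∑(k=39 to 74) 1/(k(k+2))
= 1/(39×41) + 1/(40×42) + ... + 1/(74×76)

Partial fractions: 1/(k(k+2)) = (1/2)[1/k - 1/(k+2)]
Telescoping leaves the first two and last two terms:
= (1/2)[1/39 + 1/40 - 1/75 - 1/76]
= 1193/98800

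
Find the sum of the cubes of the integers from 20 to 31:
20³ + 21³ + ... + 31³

Use ∑_{k=1}^{n} k³ = [n(n+1)/2]², then subtract the first 19 terms.
∑_{k=1}^{31} k³ = [31×32/2]² = 496² = 246016
∑_{k=1}^{19} k³ = [19×20/2]² = 190² = 36100
∑_{k=20}^{31} k³ = 246016 - 36100 = 209916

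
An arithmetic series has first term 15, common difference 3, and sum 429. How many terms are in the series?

Using S = n/2 × [2a + (n-1)d]
429 = n/2 × [2(15) + (n-1)(3)]
429 = n/2 × [30 + 3n - 3]
858 = n × [27 + 3n]
3n² + (27)n - 858 = 0
Discriminant: Δ = (27)² - 4(3)(-858) = 729 + 10296 = 11025
√Δ = 105
n = [-(27) + √Δ] / (2·3) = (-27 + 105) / 6 = 78 / 6 = 13
(The negative root is discarded since n must be a positive integer.)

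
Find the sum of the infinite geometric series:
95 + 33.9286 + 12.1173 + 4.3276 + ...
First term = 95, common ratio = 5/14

For |r| < 1, S = a / (1 - r)
S = 95 / (1 - (5/14))
S = 95 / (9/14)
S = 1330/9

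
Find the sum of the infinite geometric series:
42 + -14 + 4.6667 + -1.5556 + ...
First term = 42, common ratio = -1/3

For |r| < 1, S = a / (1 - r)
S = 42 / (1 - (-1/3))
S = 42 / (4/3)
S = 63/2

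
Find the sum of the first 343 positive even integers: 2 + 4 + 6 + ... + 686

Sum of first n even numbers = n(n+1)
= 343×344
= 117992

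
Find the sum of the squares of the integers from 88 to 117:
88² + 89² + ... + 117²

Use ∑_{k=1}^{n} k² = n(n+1)(2n+1)/6, then subtract the first 87 terms.
∑_{k=1}^{117} k² = 117×118×235/6 = 540735
∑_{k=1}^{87} k² = 87×88×175/6 = 223300
∑_{k=88}^{117} k² = 540735 - 223300 = 317435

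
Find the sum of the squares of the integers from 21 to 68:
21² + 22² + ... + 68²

Use ∑_{k=1}^{n} k² = n(n+1)(2n+1)/6, then subtract the first 20 terms.
∑_{k=1}^{68} k² = 68×69×137/6 = 107134
∑_{k=1}^{20} k² = 20×21×41/6 = 2870
∑_{k=21}^{68} k² = 107134 - 2870 = 104264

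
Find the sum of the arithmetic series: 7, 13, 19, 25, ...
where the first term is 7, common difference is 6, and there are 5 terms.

Sₙ = n/2 × (first + last)
Last term = a + (n-1)d = 7 + (5-1)×6 = 31
S_5 = 5/2 × (7 + 31)
S_5 = 5/2 × 38 = 95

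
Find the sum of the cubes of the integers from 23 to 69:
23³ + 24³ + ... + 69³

Use ∑_{k=1}^{n} k³ = [n(n+1)/2]², then subtract the first 22 terms.
∑_{k=1}^{69} k³ = [69×70/2]² = 2415² = 5832225
∑_{k=1}^{22} k³ = [22×23/2]² = 253² = 64009
∑_{k=23}^{69} k³ = 5832225 - 64009 = 5768216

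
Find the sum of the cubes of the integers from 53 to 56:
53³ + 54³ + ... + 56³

Use ∑_{k=1}^{n} k³ = [n(n+1)/2]², then subtract the first 52 terms.
∑_{k=1}^{56} k³ = [56×57/2]² = 1596² = 2547216
∑_{k=1}^{52} k³ = [52×53/2]² = 1378² = 1898884
∑_{k=53}^{56} k³ = 2547216 - 1898884 = 648332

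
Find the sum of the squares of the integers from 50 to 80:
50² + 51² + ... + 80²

Use ∑_{k=1}^{n} k² = n(n+1)(2n+1)/6, then subtract the first 49 terms.
∑_{k=1}^{80} k² = 80×81×161/6 = 173880
∑_{k=1}^{49} k² = 49×50×99/6 = 40425
∑_{k=50}^{80} k² = 173880 - 40425 = 133455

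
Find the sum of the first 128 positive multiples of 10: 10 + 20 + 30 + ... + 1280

Factor out 10: = 10(1 + 2 + ... + 128) = 10 × n(n+1)/2
= 10 × 128×129/2
= 10 × 8256
= 82560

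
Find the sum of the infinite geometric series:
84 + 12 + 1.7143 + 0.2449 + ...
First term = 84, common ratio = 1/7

For |r| < 1, S = a / (1 - r)
S = 84 / (1 - (1/7))
S = 84 / (6/7)
S = 98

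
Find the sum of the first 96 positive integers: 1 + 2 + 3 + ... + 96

Formula: ∑k = n(n+1)/2
= 96×97/2
= 9312/2
= 4656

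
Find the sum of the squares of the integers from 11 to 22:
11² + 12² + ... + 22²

Use ∑_{k=1}^{n} k² = n(n+1)(2n+1)/6, then subtract the first 10 terms.
∑_{k=1}^{22} k² = 22×23×45/6 = 3795
∑_{k=1}^{10} k² = 10×11×21/6 = 385
∑_{k=11}^{22} k² = 3795 - 385 = 3410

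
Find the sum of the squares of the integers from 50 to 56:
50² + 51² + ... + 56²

Use ∑_{k=1}^{n} k² = n(n+1)(2n+1)/6, then subtract the first 49 terms.
∑_{k=1}^{56} k² = 56×57×113/6 = 60116
∑_{k=1}^{49} k² = 49×50×99/6 = 40425
∑_{k=50}^{56} k² = 60116 - 40425 = 19691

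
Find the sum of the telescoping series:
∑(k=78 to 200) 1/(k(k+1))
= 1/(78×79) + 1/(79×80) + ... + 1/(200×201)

Partial fractions: 1/(k(k+1)) = 1/k - 1/(k+1)
The series telescopes:
= (1/78 - 1/79) + (1/79 - 1/80) + ... + (1/200 - 1/201)
= 1/78 - 1/201
= 41/5226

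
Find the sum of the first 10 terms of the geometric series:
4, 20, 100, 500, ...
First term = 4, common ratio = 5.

Sₙ = a(1 - rⁿ) / (1 - r)
S_10 = 4(1 - 5^10) / (1 - 5)
S_10 = 4(1 - 9765625) / (-4)
S_10 = 9765624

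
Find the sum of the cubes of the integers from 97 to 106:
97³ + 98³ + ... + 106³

Use ∑_{k=1}^{n} k³ = [n(n+1)/2]², then subtract the first 96 terms.
∑_{k=1}^{106} k³ = [106×107/2]² = 5671² = 32160241
∑_{k=1}^{96} k³ = [96×97/2]² = 4656² = 21678336
∑_{k=97}^{106} k³ = 32160241 - 21678336 = 10481905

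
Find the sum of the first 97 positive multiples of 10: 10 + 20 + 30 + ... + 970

Factor out 10: = 10(1 + 2 + ... + 97) = 10 × n(n+1)/2
= 10 × 97×98/2
= 10 × 4753
= 47530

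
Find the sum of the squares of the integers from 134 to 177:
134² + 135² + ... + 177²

Use ∑_{k=1}^{n} k² = n(n+1)(2n+1)/6, then subtract the first 133 terms.
∑_{k=1}^{177} k² = 177×178×355/6 = 1864105
∑_{k=1}^{133} k² = 133×134×267/6 = 793079
∑_{k=134}^{177} k² = 1864105 - 793079 = 1071026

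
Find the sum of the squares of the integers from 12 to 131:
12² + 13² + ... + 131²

Use ∑_{k=1}^{n} k² = n(n+1)(2n+1)/6, then subtract the first 11 terms.
∑_{k=1}^{131} k² = 131×132×263/6 = 757966
∑_{k=1}^{11} k² = 11×12×23/6 = 506
∑_{k=12}^{131} k² = 757966 - 506 = 757460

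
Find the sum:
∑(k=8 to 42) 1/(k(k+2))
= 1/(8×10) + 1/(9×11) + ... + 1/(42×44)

Partial fractions: 1/(k(k+2)) = (1/2)[1/k - 1/(k+2)]
Telescoping leaves the first two and last two terms:
= (1/2)[1/8 + 1/9 - 1/43 - 1/44]
= 6475/68112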